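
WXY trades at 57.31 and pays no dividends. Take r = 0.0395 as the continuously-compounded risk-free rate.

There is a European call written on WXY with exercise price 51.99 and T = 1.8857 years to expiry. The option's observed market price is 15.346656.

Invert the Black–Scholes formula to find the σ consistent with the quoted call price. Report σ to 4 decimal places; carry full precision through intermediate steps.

sigma = 0.3567

At σ = 0.3567 the Black–Scholes value reproduces the quote:
σ√T = 0.3567·√1.8857 = 0.489823
d₁ = (ln(S/K) + (r+σ²/2)T) / (σ√T) = (ln(57.31/51.99) + (0.0395+0.3567²/2)·1.8857) / 0.489823 = (0.097424 + 0.194449) / 0.489823 = 0.595873
d₂ = d₁ − σ√T = 0.595873 − 0.489823 = 0.106049
e^{−rT} = 0.928221
N(d₁) = 0.724370,  N(d₂) = 0.542228
V = S·N(d₁) − K·e^{−rT}·N(d₂) = 41.513637 − 26.166980 = 15.346656 (equal to the quote); since ∂V/∂σ > 0 for all σ, the implied volatility is unique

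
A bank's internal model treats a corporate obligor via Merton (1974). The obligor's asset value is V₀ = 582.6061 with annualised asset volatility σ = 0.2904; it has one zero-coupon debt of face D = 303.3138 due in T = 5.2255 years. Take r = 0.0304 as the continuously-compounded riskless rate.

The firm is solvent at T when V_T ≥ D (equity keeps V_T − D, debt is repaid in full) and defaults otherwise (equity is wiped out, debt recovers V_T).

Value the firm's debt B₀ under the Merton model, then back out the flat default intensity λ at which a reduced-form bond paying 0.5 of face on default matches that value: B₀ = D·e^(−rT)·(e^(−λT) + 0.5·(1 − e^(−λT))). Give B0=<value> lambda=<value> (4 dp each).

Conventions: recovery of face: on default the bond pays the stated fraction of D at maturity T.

B0=245.4650 lambda=0.0208

Equity is a call on the firm's assets struck at D = 303.3138:
d₁ = [ln(V₀/D) + (r + σ²/2)T] / (σ√T)
   = [ln(582.6061/303.3138) + (0.0304 + 0.5·0.2904²)·5.2255] / (0.2904·√5.2255)
   = [0.652743 + 0.379194] / 0.663836 = 1.554508
d₂ = d₁ − σ√T = 1.554508 − 0.663836 = 0.890672
N(d₁) = 0.939968,  N(d₂) = 0.813447,  e^(−rT) = 0.853120
E₀ = V₀·N(d₁) − D·e^(−rT)·N(d₂)
   = 582.6061·0.939968 − 303.3138·0.853120·0.813447 = 337.141148
B₀ = V₀ − E₀ = 582.6061 − 337.141148 = 245.464952
e^(−λT) = (B₀·e^(rT)/D − 0.5)/(1 − 0.5) = (245.4650·1.172168/303.3138 − 0.5)/0.5 = 0.89721845
λ = −ln(0.89721845)/5.2255 = 0.020755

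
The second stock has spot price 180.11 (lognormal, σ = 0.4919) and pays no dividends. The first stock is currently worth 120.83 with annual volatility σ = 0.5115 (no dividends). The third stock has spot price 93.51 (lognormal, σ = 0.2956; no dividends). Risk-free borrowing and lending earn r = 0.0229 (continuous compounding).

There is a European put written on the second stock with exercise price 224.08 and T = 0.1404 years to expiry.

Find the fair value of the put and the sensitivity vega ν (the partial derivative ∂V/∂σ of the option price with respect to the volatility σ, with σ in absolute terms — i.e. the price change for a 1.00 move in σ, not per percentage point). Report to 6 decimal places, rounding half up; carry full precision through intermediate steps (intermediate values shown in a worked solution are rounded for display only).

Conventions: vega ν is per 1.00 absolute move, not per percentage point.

price = 45.459759
ν = 15.098998

σ√T = 0.4919·√0.1404 = 0.184315
d₁ = (ln(S/K) + (r+σ²/2)T) / (σ√T) = (ln(180.11/224.08) + (0.0229+0.4919²/2)·0.1404) / 0.184315 = (-0.218435 + 0.020201) / 0.184315 = -1.075519
d₂ = d₁ − σ√T = -1.075519 − 0.184315 = -1.259834
e^{−rT} = 0.996790
N(−d₁) = 0.858929,  N(−d₂) = 0.896135
Put price V = K·e^{−rT}·N(−d₂) − S·N(−d₁) = 200.161437 − 154.701677 = 45.459759
φ(d₁) = (1/√(2π))·e^{−d₁²/2} = 0.223731
ν = S·φ(d₁)·√T = 15.098998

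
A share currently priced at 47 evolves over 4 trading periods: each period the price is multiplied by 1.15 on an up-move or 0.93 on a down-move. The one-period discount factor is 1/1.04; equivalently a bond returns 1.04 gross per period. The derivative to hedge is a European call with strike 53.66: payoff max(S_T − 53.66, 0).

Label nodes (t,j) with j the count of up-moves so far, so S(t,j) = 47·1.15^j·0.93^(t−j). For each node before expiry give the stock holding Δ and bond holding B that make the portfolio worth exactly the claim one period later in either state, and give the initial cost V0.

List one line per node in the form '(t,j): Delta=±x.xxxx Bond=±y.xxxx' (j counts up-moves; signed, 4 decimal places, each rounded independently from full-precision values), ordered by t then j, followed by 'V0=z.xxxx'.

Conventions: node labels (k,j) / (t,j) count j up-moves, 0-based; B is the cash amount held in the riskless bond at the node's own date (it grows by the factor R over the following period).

(0,0): Delta=0.5823 Bond=-23.0699
(1,0): Delta=0.3105 Bond=-12.1138
(1,1): Delta=0.8020 Bond=-35.8716
(2,0): Delta=0.0054 Bond=-0.1955
(2,1): Delta=0.5572 Bond=-25.0013
(2,2): Delta=1.0000 Bond=-49.6117
(3,0): Delta=0.0000 Bond=0.0000
(3,1): Delta=0.0097 Bond=-0.4066
(3,2): Delta=1.0000 Bond=-51.5962
(3,3): Delta=1.0000 Bond=-51.5962
V0=4.2961

Arbitrage-free pricing uses the up-move probability p* = (R−d)/(u−d) = 0.5000, discounting each step at R = 1.04.
Payoffs at expiry: V(4,0)=0.0000, V(4,1)=0.0000, V(4,2)=0.1000, V(4,3)=12.8174, V(4,4)=28.5433
(3,0): S=37.8048. Δ = (V_up−V_dn)/(S_up−S_dn) = (0.0000−0.0000)/(43.4755−35.1584) = 0.0000. V = [p*·0.0000 + (1−p*)·0.0000]/1.04 = 0.0000. B = V − Δ·S = 0.0000.
(3,1): S=46.7478. Δ = (V_up−V_dn)/(S_up−S_dn) = (0.1000−0.0000)/(53.7600−43.4755) = 0.0097. V = [p*·0.1000 + (1−p*)·0.0000]/1.04 = 0.0481. B = V − Δ·S = -0.4066.
(3,2): S=57.8065. Δ = (V_up−V_dn)/(S_up−S_dn) = (12.8174−0.1000)/(66.4774−53.7600) = 1.0000. V = [p*·12.8174 + (1−p*)·0.1000]/1.04 = 6.2103. B = V − Δ·S = -51.5962.
(3,3): S=71.4811. Δ = (V_up−V_dn)/(S_up−S_dn) = (28.5433−12.8174)/(82.2033−66.4774) = 1.0000. V = [p*·28.5433 + (1−p*)·12.8174]/1.04 = 19.8850. B = V − Δ·S = -51.5962.
(2,0): S=40.6503. Δ = (V_up−V_dn)/(S_up−S_dn) = (0.0481−0.0000)/(46.7478−37.8048) = 0.0054. V = [p*·0.0481 + (1−p*)·0.0000]/1.04 = 0.0231. B = V − Δ·S = -0.1955.
(2,1): S=50.2665. Δ = (V_up−V_dn)/(S_up−S_dn) = (6.2103−0.0481)/(57.8065−46.7478) = 0.5572. V = [p*·6.2103 + (1−p*)·0.0481]/1.04 = 3.0089. B = V − Δ·S = -25.0013.
(2,2): S=62.1575. Δ = (V_up−V_dn)/(S_up−S_dn) = (19.8850−6.2103)/(71.4811−57.8065) = 1.0000. V = [p*·19.8850 + (1−p*)·6.2103]/1.04 = 12.5458. B = V − Δ·S = -49.6117.
(1,0): S=43.7100. Δ = (V_up−V_dn)/(S_up−S_dn) = (3.0089−0.0231)/(50.2665−40.6503) = 0.3105. V = [p*·3.0089 + (1−p*)·0.0231]/1.04 = 1.4577. B = V − Δ·S = -12.1138.
(1,1): S=54.0500. Δ = (V_up−V_dn)/(S_up−S_dn) = (12.5458−3.0089)/(62.1575−50.2665) = 0.8020. V = [p*·12.5458 + (1−p*)·3.0089]/1.04 = 7.4782. B = V − Δ·S = -35.8716.
(0,0): S=47.0000. Δ = (V_up−V_dn)/(S_up−S_dn) = (7.4782−1.4577)/(54.0500−43.7100) = 0.5823. V = [p*·7.4782 + (1−p*)·1.4577]/1.04 = 4.2961. B = V − Δ·S = -23.0699.
Verification: the root portfolio costs Δ(0,0)·S0 + B(0,0) = 4.2961, matching V0.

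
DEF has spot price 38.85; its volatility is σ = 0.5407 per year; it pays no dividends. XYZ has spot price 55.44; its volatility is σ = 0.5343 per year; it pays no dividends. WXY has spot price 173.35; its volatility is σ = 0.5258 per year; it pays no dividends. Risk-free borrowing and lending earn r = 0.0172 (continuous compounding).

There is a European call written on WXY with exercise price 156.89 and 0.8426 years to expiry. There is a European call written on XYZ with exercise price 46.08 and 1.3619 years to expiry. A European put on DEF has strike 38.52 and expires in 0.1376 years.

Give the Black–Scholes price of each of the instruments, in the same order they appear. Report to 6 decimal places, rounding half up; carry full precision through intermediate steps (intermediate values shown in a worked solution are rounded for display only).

price(WXY call K=156.89) = 41.485513
price(XYZ call K=46.08) = 18.163266
price(DEF put K=38.52) = 2.880603

[WXY call K=156.89]
σ√T = 0.5258·√0.8426 = 0.482649
d₁ = (ln(S/K) + (r+σ²/2)T) / (σ√T) = (ln(173.35/156.89) + (0.0172+0.5258²/2)·0.8426) / 0.482649 = (0.099768 + 0.130968) / 0.482649 = 0.478061
d₂ = d₁ − σ√T = 0.478061 − 0.482649 = -0.004588
e^{−rT} = 0.985612
N(d₁) = 0.683696,  N(d₂) = 0.498170
price = S·N(d₁) − K·e^{−rT}·N(d₂) = 118.518785 − 77.033272 = 41.485513
[XYZ call K=46.08]
σ√T = 0.5343·√1.3619 = 0.623531
d₁ = (ln(S/K) + (r+σ²/2)T) / (σ√T) = (ln(55.44/46.08) + (0.0172+0.5343²/2)·1.3619) / 0.623531 = (0.184922 + 0.217820) / 0.623531 = 0.645906
d₂ = d₁ − σ√T = 0.645906 − 0.623531 = 0.022375
e^{−rT} = 0.976848
N(d₁) = 0.740830,  N(d₂) = 0.508926
price = S·N(d₁) − K·e^{−rT}·N(d₂) = 41.071611 − 22.908345 = 18.163266
[DEF put K=38.52]
σ√T = 0.5407·√0.1376 = 0.200570
d₁ = (ln(S/K) + (r+σ²/2)T) / (σ√T) = (ln(38.85/38.52) + (0.0172+0.5407²/2)·0.1376) / 0.200570 = (0.008530 + 0.022481) / 0.200570 = 0.154616
d₂ = d₁ − σ√T = 0.154616 − 0.200570 = -0.045954
e^{−rT} = 0.997636
N(−d₁) = 0.438562,  N(−d₂) = 0.518326
price = K·e^{−rT}·N(−d₂) − S·N(−d₁) = 19.918735 − 17.038132 = 2.880603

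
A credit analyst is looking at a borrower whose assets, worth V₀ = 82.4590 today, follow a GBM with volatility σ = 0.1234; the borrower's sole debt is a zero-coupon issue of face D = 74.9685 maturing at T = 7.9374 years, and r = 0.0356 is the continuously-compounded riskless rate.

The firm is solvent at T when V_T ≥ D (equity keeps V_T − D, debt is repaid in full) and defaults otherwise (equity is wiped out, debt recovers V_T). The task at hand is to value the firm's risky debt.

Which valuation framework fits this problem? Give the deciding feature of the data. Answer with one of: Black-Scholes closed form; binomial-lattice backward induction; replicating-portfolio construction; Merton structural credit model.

framework: Merton structural credit model

Key observation: the data describe a firm's assets (V₀ = 82.4590, GBM) and a single zero-coupon debt of face 74.9685, so credit quantities follow from equity-as-call in the structural model.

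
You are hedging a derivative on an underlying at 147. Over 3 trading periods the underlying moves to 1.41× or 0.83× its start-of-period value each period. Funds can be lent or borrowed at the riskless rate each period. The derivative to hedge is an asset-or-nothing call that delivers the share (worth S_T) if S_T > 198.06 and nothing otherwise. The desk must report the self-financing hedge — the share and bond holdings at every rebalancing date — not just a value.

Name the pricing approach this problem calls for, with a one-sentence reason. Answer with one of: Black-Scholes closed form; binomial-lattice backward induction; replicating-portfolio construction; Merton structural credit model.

Key observation: the mandate to exhibit the hedge at every date and state singles out the replicating-portfolio construction on the 3-period tree with factors 1.41 and 0.83 from 147.

framework: replicating-portfolio construction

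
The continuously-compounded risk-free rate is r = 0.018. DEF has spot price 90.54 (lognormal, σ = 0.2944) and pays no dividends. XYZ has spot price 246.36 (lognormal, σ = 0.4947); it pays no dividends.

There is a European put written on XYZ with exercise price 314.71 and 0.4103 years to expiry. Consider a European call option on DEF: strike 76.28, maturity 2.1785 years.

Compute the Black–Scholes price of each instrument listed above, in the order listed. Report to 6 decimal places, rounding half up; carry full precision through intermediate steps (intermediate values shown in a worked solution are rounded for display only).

price(XYZ put K=314.71) = 77.493353
price(DEF call K=76.28) = 24.281521

[XYZ put K=314.71]
σ√T = 0.4947·√0.4103 = 0.316878
d₁ = (ln(S/K) + (r+σ²/2)T) / (σ√T) = (ln(246.36/314.71) + (0.018+0.4947²/2)·0.4103) / 0.316878 = (-0.244858 + 0.057591) / 0.316878 = -0.590972
d₂ = d₁ − σ√T = -0.590972 − 0.316878 = -0.907851
e^{−rT} = 0.992642
N(−d₁) = 0.722730,  N(−d₂) = 0.818021
price = K·e^{−rT}·N(−d₂) − S·N(−d₁) = 255.545231 − 178.051878 = 77.493353
[DEF call K=76.28]
σ√T = 0.2944·√2.1785 = 0.434527
d₁ = (ln(S/K) + (r+σ²/2)T) / (σ√T) = (ln(90.54/76.28) + (0.018+0.2944²/2)·2.1785) / 0.434527 = (0.171381 + 0.133620) / 0.434527 = 0.701915
d₂ = d₁ − σ√T = 0.701915 − 0.434527 = 0.267388
e^{−rT} = 0.961546
N(d₁) = 0.758634,  N(d₂) = 0.605415
price = S·N(d₁) − K·e^{−rT}·N(d₂) = 68.686705 − 44.405183 = 24.281521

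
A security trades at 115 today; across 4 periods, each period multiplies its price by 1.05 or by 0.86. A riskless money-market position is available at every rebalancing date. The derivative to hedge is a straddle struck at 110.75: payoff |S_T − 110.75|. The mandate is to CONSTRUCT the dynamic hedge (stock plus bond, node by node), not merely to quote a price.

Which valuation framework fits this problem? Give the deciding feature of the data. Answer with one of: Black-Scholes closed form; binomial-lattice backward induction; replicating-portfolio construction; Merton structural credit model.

framework: replicating-portfolio construction

Key observation: a price alone would not answer the question — the per-node share/bond construction on the spot-115, 1.05/0.86 tree is required, and only the replicating-portfolio method yields it.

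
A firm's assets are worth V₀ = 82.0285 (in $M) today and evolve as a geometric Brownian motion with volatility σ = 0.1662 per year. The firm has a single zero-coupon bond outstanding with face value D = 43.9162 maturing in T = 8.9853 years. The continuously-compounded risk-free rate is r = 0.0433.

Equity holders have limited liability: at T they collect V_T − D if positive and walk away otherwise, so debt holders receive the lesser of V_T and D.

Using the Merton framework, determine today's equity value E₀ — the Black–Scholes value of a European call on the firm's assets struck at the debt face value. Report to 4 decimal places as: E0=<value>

Apply the equity-as-call identities (strike 43.9162, horizon 8.9853 years):
d₁ = [ln(V₀/D) + (r + σ²/2)T] / (σ√T)
   = [ln(82.0285/43.9162) + (0.0433 + 0.5·0.1662²)·8.9853] / (0.1662·√8.9853)
   = [0.624783 + 0.513161] / 0.498193 = 2.284146
d₂ = d₁ − σ√T = 2.284146 − 0.498193 = 1.785954
N(d₁) = 0.988819,  N(d₂) = 0.962947,  e^(−rT) = 0.677691
E₀ = V₀·N(d₁) − D·e^(−rT)·N(d₂)
   = 82.0285·0.988819 − 43.9162·0.677691·0.962947 = 52.452446

E0=52.4524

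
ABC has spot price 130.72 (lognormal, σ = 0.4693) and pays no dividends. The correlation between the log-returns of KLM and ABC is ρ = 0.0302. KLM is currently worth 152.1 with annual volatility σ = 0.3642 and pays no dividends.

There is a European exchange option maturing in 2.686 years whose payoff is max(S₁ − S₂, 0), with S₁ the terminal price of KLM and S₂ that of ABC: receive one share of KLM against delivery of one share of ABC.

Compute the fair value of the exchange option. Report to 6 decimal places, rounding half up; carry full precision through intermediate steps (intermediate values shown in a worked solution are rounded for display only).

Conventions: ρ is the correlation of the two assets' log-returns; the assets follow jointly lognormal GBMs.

σ_eff = √(σ₁² + σ₂² − 2ρσ₁σ₂) = √(0.3642² + 0.4693² − 2·0.0302·0.3642·0.4693) = 0.585287
d₁ = (ln(S₁/S₂) + (q₂ − q₁ + σ_eff²/2)T) / (σ_eff√T) = (ln(152.1/130.72) + (0.0 − 0.0 + 0.171280)·2.686) / 0.959228 = 0.637533
d₂ = d₁ − σ_eff√T = 0.637533 − 0.959228 = -0.321695
N(d₁) = 0.738111,  N(d₂) = 0.373842
V = S₁·e^{−q₁T}·N(d₁) − S₂·e^{−q₂T}·N(d₂) = 112.266712 − 48.868633 = 63.398080
Key observation: r never enters — measured in units of ABC, the claim is a call on S₁/S₂ struck at 1, so only the dividend yields and σ_eff matter.

exchange price = 63.398080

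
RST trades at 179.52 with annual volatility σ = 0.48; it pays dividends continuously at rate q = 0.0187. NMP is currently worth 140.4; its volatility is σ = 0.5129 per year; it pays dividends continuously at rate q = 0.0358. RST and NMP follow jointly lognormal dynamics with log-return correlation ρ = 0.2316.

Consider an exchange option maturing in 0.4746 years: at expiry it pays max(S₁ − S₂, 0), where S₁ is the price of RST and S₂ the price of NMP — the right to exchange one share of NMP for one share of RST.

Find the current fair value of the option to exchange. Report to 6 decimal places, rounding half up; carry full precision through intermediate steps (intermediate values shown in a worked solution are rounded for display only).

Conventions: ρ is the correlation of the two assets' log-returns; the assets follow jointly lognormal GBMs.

σ_eff = √(σ₁² + σ₂² − 2ρσ₁σ₂) = √(0.48² + 0.5129² − 2·0.2316·0.48·0.5129) = 0.615979
d₁ = (ln(S₁/S₂) + (q₂ − q₁ + σ_eff²/2)T) / (σ_eff√T) = (ln(179.52/140.4) + (0.0358 − 0.0187 + 0.189715)·0.4746) / 0.424356 = 0.810513
d₂ = d₁ − σ_eff√T = 0.810513 − 0.424356 = 0.386157
N(d₁) = 0.791177,  N(d₂) = 0.650310
V = S₁·e^{−q₁T}·N(d₁) − S₂·e^{−q₂T}·N(d₂) = 140.777180 − 89.765308 = 51.011872
Key observation: no risk-free rate is needed — with the second asset as numeraire the exchange option is a call on the ratio S₁/S₂, and r cancels out of the value.

exchange price = 51.011872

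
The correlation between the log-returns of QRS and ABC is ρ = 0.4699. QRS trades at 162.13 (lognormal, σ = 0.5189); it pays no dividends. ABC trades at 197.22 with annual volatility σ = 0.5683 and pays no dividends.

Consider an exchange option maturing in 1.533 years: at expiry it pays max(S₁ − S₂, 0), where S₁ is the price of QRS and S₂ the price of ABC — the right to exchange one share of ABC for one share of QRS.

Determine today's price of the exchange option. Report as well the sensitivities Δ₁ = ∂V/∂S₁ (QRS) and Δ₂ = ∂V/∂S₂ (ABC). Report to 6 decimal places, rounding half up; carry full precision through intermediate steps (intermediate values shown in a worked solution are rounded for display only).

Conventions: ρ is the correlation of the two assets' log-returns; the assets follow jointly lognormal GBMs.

σ_eff = √(σ₁² + σ₂² − 2ρσ₁σ₂) = √(0.5189² + 0.5683² − 2·0.4699·0.5189·0.5683) = 0.561323
d₁ = (ln(S₁/S₂) + (q₂ − q₁ + σ_eff²/2)T) / (σ_eff√T) = (ln(162.13/197.22) + (0.0 − 0.0 + 0.157542)·1.533) / 0.694999 = 0.065598
d₂ = d₁ − σ_eff√T = 0.065598 − 0.694999 = -0.629401
N(d₁) = 0.526151,  N(d₂) = 0.264543
V = S₁·e^{−q₁T}·N(d₁) − S₂·e^{−q₂T}·N(d₂) = 85.304846 − 52.173217 = 33.131629
Key observation: the rate r is irrelevant here: denominating values in ABC turns the exchange into a ratio option on S₁/S₂, and discounting at r drops out.
Δ₁ = e^{−q₁T}·N(d₁) = 0.526151;  Δ₂ = −e^{−q₂T}·N(d₂) = -0.264543

exchange price = 33.131629
Δ1 = 0.526151
Δ2 = -0.264543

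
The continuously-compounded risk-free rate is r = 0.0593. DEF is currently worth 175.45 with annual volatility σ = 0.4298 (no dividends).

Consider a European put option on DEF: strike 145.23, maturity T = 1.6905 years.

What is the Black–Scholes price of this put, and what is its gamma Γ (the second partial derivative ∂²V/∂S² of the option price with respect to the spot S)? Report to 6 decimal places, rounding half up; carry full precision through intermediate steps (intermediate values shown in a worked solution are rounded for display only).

price = 15.999577
Γ = 0.002962

σ√T = 0.4298·√1.6905 = 0.558823
d₁ = (ln(S/K) + (r+σ²/2)T) / (σ√T) = (ln(175.45/145.23) + (0.0593+0.4298²/2)·1.6905) / 0.558823 = (0.189035 + 0.256388) / 0.558823 = 0.797075
d₂ = d₁ − σ√T = 0.797075 − 0.558823 = 0.238252
e^{−rT} = 0.904614
N(−d₁) = 0.212704,  N(−d₂) = 0.405843
Put price V = K·e^{−rT}·N(−d₂) − S·N(−d₁) = 53.318459 − 37.318882 = 15.999577
φ(d₁) = (1/√(2π))·e^{−d₁²/2} = 0.290369
Γ = φ(d₁) / (S·σ·√T) = 0.002962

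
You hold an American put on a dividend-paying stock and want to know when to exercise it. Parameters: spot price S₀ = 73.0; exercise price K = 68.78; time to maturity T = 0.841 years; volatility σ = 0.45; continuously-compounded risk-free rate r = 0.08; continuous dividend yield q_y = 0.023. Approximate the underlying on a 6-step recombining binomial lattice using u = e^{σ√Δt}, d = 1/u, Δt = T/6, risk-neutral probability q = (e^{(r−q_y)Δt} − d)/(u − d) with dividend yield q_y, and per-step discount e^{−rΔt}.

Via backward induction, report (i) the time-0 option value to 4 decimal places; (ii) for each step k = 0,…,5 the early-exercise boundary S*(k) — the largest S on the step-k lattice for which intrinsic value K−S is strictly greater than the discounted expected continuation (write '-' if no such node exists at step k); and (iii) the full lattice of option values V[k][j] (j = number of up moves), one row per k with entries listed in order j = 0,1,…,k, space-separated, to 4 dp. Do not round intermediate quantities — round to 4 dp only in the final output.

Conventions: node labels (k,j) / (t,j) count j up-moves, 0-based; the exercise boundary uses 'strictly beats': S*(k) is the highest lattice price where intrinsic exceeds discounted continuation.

price = 8.1194
boundary = - - - 44.0372 37.2094 44.0372
tree:
8.1194
12.2185 3.8984
17.7638 6.5373 1.1499
24.7428 10.6697 2.2435 0.0000
31.5706 16.7495 4.3772 0.0000 0.0000
37.3399 24.7428 8.5400 0.0000 0.0000 0.0000
42.2146 31.5706 16.6620 0.0000 0.0000 0.0000 0.0000

params: Δt=0.14017 u=1.18350 d=0.84495 q=0.48167 e^(-rΔt)=0.98885
t_6 payoffs: 42.2146 31.5706 16.6620 0.0000 0.0000 0.0000 0.0000
t_5: node(5,0) S=31.4401 payoff=37.3399 vs cont=36.6741 → 37.3399 [stop]  node(5,1) S=44.0372 payoff=24.7428 vs cont=24.1176 → 24.7428 [stop]  node(5,2) S=61.6815 payoff=7.0985 vs cont=8.5400 → 8.5400 [wait]  node(5,3) S=86.3954 payoff=0.0000 vs cont=0.0000 → 0.0000 [wait]  node(5,4) S=121.0113 payoff=0.0000 vs cont=0.0000 → 0.0000 [wait]  node(5,5) S=169.4967 payoff=0.0000 vs cont=0.0000 → 0.0000 [wait]  ⇒ S*(5)=44.0372
t_4: node(4,0) S=37.2094 payoff=31.5706 vs cont=30.9235 → 31.5706 [stop]  node(4,1) S=52.1180 payoff=16.6620 vs cont=16.7495 → 16.7495 [wait]  node(4,2) S=73.0000 payoff=0.0000 vs cont=4.3772 → 4.3772 [wait]  node(4,3) S=102.2488 payoff=0.0000 vs cont=0.0000 → 0.0000 [wait]  node(4,4) S=143.2167 payoff=0.0000 vs cont=0.0000 → 0.0000 [wait]  ⇒ S*(4)=37.2094
t_3: node(3,0) S=44.0372 payoff=24.7428 vs cont=24.1592 → 24.7428 [stop]  node(3,1) S=61.6815 payoff=7.0985 vs cont=10.6697 → 10.6697 [wait]  node(3,2) S=86.3954 payoff=0.0000 vs cont=2.2435 → 2.2435 [wait]  node(3,3) S=121.0113 payoff=0.0000 vs cont=0.0000 → 0.0000 [wait]  ⇒ S*(3)=44.0372
t_2: node(2,0) S=52.1180 payoff=16.6620 vs cont=17.7638 → 17.7638 [wait]  node(2,1) S=73.0000 payoff=0.0000 vs cont=6.5373 → 6.5373 [wait]  node(2,2) S=102.2488 payoff=0.0000 vs cont=1.1499 → 1.1499 [wait]  ⇒ S*(2)=-
t_1: node(1,0) S=61.6815 payoff=7.0985 vs cont=12.2185 → 12.2185 [wait]  node(1,1) S=86.3954 payoff=0.0000 vs cont=3.8984 → 3.8984 [wait]  ⇒ S*(1)=-
t_0: node(0,0) S=73.0000 payoff=0.0000 vs cont=8.1194 → 8.1194 [wait]  ⇒ S*(0)=-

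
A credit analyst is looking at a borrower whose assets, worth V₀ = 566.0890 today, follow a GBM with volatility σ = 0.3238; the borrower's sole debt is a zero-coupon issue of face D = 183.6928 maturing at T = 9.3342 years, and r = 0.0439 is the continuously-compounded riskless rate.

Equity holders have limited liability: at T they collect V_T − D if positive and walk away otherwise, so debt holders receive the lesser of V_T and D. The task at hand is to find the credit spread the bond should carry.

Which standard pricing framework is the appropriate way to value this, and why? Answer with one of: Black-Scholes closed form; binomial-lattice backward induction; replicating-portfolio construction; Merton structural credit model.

framework: Merton structural credit model

Key observation: assets follow a GBM and default happens iff V_T < 183.6928; valuing claims on that split (equity as a call, risky debt as the residual) is the structural model's definition.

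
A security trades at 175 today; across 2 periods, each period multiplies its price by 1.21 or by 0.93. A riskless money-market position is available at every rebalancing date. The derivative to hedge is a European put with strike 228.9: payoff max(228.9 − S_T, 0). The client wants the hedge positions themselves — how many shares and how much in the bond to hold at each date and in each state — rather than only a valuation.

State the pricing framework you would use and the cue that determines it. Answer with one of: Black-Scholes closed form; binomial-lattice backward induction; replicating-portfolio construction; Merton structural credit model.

framework: replicating-portfolio construction

Key observation: the task asks for the hedge itself — share and bond holdings at every node of the 2-period tree on spot 175 with factors 1.21/0.93 — which is exactly what the replicating-portfolio construction produces.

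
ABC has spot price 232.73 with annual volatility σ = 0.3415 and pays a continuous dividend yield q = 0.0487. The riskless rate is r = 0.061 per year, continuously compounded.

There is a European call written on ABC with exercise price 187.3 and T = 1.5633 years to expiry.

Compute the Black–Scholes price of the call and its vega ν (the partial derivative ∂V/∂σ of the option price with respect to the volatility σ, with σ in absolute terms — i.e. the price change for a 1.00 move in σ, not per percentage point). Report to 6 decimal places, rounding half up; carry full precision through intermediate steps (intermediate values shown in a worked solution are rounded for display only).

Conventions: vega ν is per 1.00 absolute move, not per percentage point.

σ√T = 0.3415·√1.5633 = 0.426984
d₁ = (ln(S/K) + (r−q+σ²/2)T) / (σ√T) = (ln(232.73/187.3) + (0.061−0.0487+0.3415²/2)·1.5633) / 0.426984 = (0.217167 + 0.110386) / 0.426984 = 0.767133
d₂ = d₁ − σ√T = 0.767133 − 0.426984 = 0.340149
e^{−rT} = 0.909044
e^{−qT} = 0.926693
N(d₁) = 0.778499,  N(d₂) = 0.633128
Call price V = S·e^{−qT}·N(d₁) − K·e^{−rT}·N(d₂) = 167.898300 − 107.798880 = 60.099420
φ(d₁) = (1/√(2π))·e^{−d₁²/2} = 0.297249
ν = S·e^{−qT}·φ(d₁)·√T = 80.154872

price = 60.099420
ν = 80.154872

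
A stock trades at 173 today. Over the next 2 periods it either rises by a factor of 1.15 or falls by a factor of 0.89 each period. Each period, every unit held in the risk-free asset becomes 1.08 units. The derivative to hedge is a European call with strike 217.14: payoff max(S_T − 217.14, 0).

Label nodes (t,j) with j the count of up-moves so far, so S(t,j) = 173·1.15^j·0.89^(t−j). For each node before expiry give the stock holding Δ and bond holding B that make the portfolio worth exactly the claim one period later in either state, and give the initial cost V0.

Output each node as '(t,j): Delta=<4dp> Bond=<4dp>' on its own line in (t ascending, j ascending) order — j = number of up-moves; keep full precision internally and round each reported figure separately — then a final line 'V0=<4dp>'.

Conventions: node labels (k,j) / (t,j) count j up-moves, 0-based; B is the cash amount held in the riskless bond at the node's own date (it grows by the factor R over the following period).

Arbitrage-free pricing uses the up-move probability p* = (R−d)/(u−d) = 0.7308, discounting each step at R = 1.08.
Expiry values: V(2,0)=0.0000, V(2,1)=0.0000, V(2,2)=11.6525
(1,0): S=153.9700. Δ = (V_up−V_dn)/(S_up−S_dn) = (0.0000−0.0000)/(177.0655−137.0333) = 0.0000. V = [p*·0.0000 + (1−p*)·0.0000]/1.08 = 0.0000. B = V − Δ·S = 0.0000.
(1,1): S=198.9500. Δ = (V_up−V_dn)/(S_up−S_dn) = (11.6525−0.0000)/(228.7925−177.0655) = 0.2253. V = [p*·11.6525 + (1−p*)·0.0000]/1.08 = 7.8845. B = V − Δ·S = -36.9328.
(0,0): S=173.0000. Δ = (V_up−V_dn)/(S_up−S_dn) = (7.8845−0.0000)/(198.9500−153.9700) = 0.1753. V = [p*·7.8845 + (1−p*)·0.0000]/1.08 = 5.3350. B = V − Δ·S = -24.9901.
Verification: the root portfolio costs Δ(0,0)·S0 + B(0,0) = 5.3350, matching V0.

(0,0): Delta=0.1753 Bond=-24.9901
(1,0): Delta=0.0000 Bond=0.0000
(1,1): Delta=0.2253 Bond=-36.9328
V0=5.3350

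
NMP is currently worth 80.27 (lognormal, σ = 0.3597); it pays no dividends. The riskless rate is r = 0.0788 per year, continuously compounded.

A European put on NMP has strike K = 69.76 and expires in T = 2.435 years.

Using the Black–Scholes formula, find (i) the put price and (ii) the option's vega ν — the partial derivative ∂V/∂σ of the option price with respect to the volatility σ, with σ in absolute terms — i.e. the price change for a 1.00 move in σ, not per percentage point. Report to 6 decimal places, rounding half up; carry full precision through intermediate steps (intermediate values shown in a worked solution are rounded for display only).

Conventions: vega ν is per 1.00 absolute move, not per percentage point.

σ√T = 0.3597·√2.435 = 0.561293
d₁ = (ln(S/K) + (r+σ²/2)T) / (σ√T) = (ln(80.27/69.76) + (0.0788+0.3597²/2)·2.435) / 0.561293 = (0.140335 + 0.349403) / 0.561293 = 0.872518
d₂ = d₁ − σ√T = 0.872518 − 0.561293 = 0.311224
e^{−rT} = 0.825408
N(−d₁) = 0.191463,  N(−d₂) = 0.377815
Put price V = K·e^{−rT}·N(−d₂) − S·N(−d₁) = 21.754758 − 15.368740 = 6.386018
φ(d₁) = (1/√(2π))·e^{−d₁²/2} = 0.272646
ν = S·φ(d₁)·√T = 34.150847

price = 6.386018
ν = 34.150847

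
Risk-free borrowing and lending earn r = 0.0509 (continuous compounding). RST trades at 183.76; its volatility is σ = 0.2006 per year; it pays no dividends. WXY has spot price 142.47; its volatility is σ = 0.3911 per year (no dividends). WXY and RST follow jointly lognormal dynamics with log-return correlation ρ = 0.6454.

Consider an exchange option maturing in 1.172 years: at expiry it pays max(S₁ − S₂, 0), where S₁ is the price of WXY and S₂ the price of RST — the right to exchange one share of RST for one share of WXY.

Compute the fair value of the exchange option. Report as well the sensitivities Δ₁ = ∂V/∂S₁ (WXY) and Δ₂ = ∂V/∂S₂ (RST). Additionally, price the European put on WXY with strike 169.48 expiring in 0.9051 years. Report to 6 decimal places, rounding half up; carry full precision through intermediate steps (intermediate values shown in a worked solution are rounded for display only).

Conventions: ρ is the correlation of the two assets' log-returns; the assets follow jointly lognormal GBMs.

exchange price = 6.614230
Δ1 = 0.270527
Δ2 = -0.173747
price(WXY put K=169.48) = 33.435539

σ_eff = √(σ₁² + σ₂² − 2ρσ₁σ₂) = √(0.3911² + 0.2006² − 2·0.6454·0.3911·0.2006) = 0.303200
d₁ = (ln(S₁/S₂) + (q₂ − q₁ + σ_eff²/2)T) / (σ_eff√T) = (ln(142.47/183.76) + (0.0 − 0.0 + 0.045965)·1.172) / 0.328241 = -0.611221
d₂ = d₁ − σ_eff√T = -0.611221 − 0.328241 = -0.939462
N(d₁) = 0.270527,  N(d₂) = 0.173747
V = S₁·e^{−q₁T}·N(d₁) − S₂·e^{−q₂T}·N(d₂) = 38.541928 − 31.927697 = 6.614230
Δ₁ = e^{−q₁T}·N(d₁) = 0.270527;  Δ₂ = −e^{−q₂T}·N(d₂) = -0.173747
[vanilla: WXY put K=169.48]
σ√T = 0.3911·√0.9051 = 0.372080
d₁ = (ln(S/K) + (r+σ²/2)T) / (σ√T) = (ln(142.47/169.48) + (0.0509+0.3911²/2)·0.9051) / 0.372080 = (-0.173603 + 0.115291) / 0.372080 = -0.156720
d₂ = d₁ − σ√T = -0.156720 − 0.372080 = -0.528799
e^{−rT} = 0.954976
N(−d₁) = 0.562267,  N(−d₂) = 0.701528
price = K·e^{−rT}·N(−d₂) − S·N(−d₁) = 113.541729 − 80.106190 = 33.435539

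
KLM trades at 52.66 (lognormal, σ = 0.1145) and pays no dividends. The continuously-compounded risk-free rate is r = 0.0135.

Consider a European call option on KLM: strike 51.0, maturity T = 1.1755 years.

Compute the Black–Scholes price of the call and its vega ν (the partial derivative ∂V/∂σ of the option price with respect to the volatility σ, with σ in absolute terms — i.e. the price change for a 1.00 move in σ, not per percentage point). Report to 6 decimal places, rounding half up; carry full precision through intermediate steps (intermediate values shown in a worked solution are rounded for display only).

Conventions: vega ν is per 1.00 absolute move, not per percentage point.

price = 3.963725
ν = 20.603247

σ√T = 0.1145·√1.1755 = 0.124141
d₁ = (ln(S/K) + (r+σ²/2)T) / (σ√T) = (ln(52.66/51.0) + (0.0135+0.1145²/2)·1.1755) / 0.124141 = (0.032031 + 0.023575) / 0.124141 = 0.447919
d₂ = d₁ − σ√T = 0.447919 − 0.124141 = 0.323778
e^{−rT} = 0.984256
N(d₁) = 0.672894,  N(d₂) = 0.626947
Call price V = S·N(d₁) − K·e^{−rT}·N(d₂) = 35.434608 − 31.470884 = 3.963725
φ(d₁) = (1/√(2π))·e^{−d₁²/2} = 0.360864
ν = S·φ(d₁)·√T = 20.603247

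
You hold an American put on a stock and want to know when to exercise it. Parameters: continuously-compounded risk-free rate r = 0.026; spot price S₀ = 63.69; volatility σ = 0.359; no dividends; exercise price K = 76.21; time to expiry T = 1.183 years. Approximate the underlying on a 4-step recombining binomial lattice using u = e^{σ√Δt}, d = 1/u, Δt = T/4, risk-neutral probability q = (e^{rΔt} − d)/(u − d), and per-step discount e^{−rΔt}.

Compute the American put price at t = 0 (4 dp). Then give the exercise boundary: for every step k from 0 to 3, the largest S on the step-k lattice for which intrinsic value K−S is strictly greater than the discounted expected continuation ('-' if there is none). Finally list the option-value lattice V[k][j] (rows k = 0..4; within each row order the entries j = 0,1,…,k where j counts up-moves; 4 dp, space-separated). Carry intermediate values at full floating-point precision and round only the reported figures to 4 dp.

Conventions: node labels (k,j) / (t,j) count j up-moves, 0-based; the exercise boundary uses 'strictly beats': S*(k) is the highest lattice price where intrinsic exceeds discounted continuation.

params: Δt=0.29575 u=1.21560 d=0.82264 q=0.47099 e^(-rΔt)=0.99234
t_4 payoffs: 47.0415 33.1085 12.5200 0.0000 0.0000
t_3: node(3,0) S=35.4571 payoff=40.7529 vs cont=40.1691 → 40.7529 [stop]  node(3,1) S=52.3940 payoff=23.8160 vs cont=23.2322 → 23.8160 [stop]  node(3,2) S=77.4213 payoff=0.0000 vs cont=6.5725 → 6.5725 [wait]  node(3,3) S=114.4035 payoff=0.0000 vs cont=0.0000 → 0.0000 [wait]  ⇒ S*(3)=52.3940
t_2: node(2,0) S=43.1015 payoff=33.1085 vs cont=32.5247 → 33.1085 [stop]  node(2,1) S=63.6900 payoff=12.5200 vs cont=15.5742 → 15.5742 [wait]  node(2,2) S=94.1131 payoff=0.0000 vs cont=3.4503 → 3.4503 [wait]  ⇒ S*(2)=43.1015
t_1: node(1,0) S=52.3940 payoff=23.8160 vs cont=24.6597 → 24.6597 [wait]  node(1,1) S=77.4213 payoff=0.0000 vs cont=9.7884 → 9.7884 [wait]  ⇒ S*(1)=-
t_0: node(0,0) S=63.6900 payoff=12.5200 vs cont=17.5202 → 17.5202 [wait]  ⇒ S*(0)=-

price = 17.5202
boundary = - - 43.1015 52.3940
tree:
17.5202
24.6597 9.7884
33.1085 15.5742 3.4503
40.7529 23.8160 6.5725 0.0000
47.0415 33.1085 12.5200 0.0000 0.0000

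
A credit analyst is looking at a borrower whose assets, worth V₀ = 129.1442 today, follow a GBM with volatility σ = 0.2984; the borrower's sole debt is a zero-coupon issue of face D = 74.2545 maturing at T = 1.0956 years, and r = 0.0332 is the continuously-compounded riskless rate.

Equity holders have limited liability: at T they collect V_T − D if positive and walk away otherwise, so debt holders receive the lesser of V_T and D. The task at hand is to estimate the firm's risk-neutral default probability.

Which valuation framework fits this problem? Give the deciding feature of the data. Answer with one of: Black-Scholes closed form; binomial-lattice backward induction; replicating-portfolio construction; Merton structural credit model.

Key observation: a levered firm with one bullet debt due at 1.0956 years is the canonical structural-credit setup: equity is a call on the firm's assets struck at the face value.

framework: Merton structural credit model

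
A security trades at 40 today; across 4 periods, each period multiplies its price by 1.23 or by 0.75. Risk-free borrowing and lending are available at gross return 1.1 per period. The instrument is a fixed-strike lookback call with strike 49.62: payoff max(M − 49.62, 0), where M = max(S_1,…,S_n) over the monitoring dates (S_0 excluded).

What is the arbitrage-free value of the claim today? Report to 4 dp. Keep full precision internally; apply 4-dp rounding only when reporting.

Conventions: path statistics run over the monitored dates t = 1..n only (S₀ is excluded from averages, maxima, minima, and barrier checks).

No-arbitrage gives p* = (R−d)/(u−d) = 0.7292: enumerate every path, weight its payoff by its p*-probability, and discount by R^4.
Enumerate all 2^4 = 16 price paths (U = up ×1.23, D = down ×0.75); each path with k up-moves has probability p*^k·(1−p*)^(4−k).
DDDD: M=30.0000, payoff=0.0000, prob=0.005380
UDDD: M=49.2000, payoff=0.0000, prob=0.014485
DUDD: M=36.9000, payoff=0.0000, prob=0.014485
UUDD: M=60.5160, payoff=10.8960, prob=0.038999
DDUD: M=30.0000, payoff=0.0000, prob=0.014485
UDUD: M=49.2000, payoff=0.0000, prob=0.038999
DUUD: M=45.3870, payoff=0.0000, prob=0.038999
UUUD: M=74.4347, payoff=24.8147, prob=0.104998
DDDU: M=30.0000, payoff=0.0000, prob=0.014485
UDDU: M=49.2000, payoff=0.0000, prob=0.038999
DUDU: M=36.9000, payoff=0.0000, prob=0.038999
UUDU: M=60.5160, payoff=10.8960, prob=0.104998
DDUU: M=34.0403, payoff=0.0000, prob=0.038999
UDUU: M=55.8260, payoff=6.2060, prob=0.104998
DUUU: M=55.8260, payoff=6.2060, prob=0.104998
UUUU: M=91.5547, payoff=41.9347, prob=0.282688
Price = Σ prob·payoff / R^4 = 17.332162 / 1.464100 = 11.8381

price = 11.8381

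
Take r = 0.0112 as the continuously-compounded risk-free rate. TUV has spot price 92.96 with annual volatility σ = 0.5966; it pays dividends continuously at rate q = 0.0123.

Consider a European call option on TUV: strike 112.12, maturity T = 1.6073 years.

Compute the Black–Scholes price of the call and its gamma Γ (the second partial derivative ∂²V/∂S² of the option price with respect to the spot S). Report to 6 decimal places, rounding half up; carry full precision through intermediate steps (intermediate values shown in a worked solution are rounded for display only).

σ√T = 0.5966·√1.6073 = 0.756366
d₁ = (ln(S/K) + (r−q+σ²/2)T) / (σ√T) = (ln(92.96/112.12) + (0.0112−0.0123+0.5966²/2)·1.6073) / 0.756366 = (-0.187400 + 0.284276) / 0.756366 = 0.128081
d₂ = d₁ − σ√T = 0.128081 − 0.756366 = -0.628285
e^{−rT} = 0.982159
e^{−qT} = 0.980424
N(d₁) = 0.550958,  N(d₂) = 0.264909
Call price V = S·e^{−qT}·N(d₁) − K·e^{−rT}·N(d₂) = 50.214403 − 29.171671 = 21.042732
φ(d₁) = (1/√(2π))·e^{−d₁²/2} = 0.395683
Γ = e^{−qT}·φ(d₁) / (S·σ·√T) = 0.005517

price = 21.042732
Γ = 0.005517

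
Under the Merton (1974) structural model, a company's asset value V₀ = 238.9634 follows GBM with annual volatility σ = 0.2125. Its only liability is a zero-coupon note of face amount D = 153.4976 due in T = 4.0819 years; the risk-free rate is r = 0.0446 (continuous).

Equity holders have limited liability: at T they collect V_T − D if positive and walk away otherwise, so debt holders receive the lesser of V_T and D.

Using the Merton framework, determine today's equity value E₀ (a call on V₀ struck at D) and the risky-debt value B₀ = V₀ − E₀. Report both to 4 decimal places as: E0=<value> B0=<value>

Equity is a call on the firm's assets struck at D = 153.4976:
d₁ = [ln(V₀/D) + (r + σ²/2)T] / (σ√T)
   = [ln(238.9634/153.4976) + (0.0446 + 0.5·0.2125²)·4.0819] / (0.2125·√4.0819)
   = [0.442625 + 0.274214] / 0.429329 = 1.669675
d₂ = d₁ − σ√T = 1.669675 − 0.429329 = 1.240346
N(d₁) = 0.952508,  N(d₂) = 0.892576,  e^(−rT) = 0.833557
E₀ = V₀·N(d₁) − D·e^(−rT)·N(d₂)
   = 238.9634·0.952508 − 153.4976·0.833557·0.892576 = 113.410293
B₀ = V₀ − E₀ = 238.9634 − 113.410293 = 125.553107

E0=113.4103 B0=125.5531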